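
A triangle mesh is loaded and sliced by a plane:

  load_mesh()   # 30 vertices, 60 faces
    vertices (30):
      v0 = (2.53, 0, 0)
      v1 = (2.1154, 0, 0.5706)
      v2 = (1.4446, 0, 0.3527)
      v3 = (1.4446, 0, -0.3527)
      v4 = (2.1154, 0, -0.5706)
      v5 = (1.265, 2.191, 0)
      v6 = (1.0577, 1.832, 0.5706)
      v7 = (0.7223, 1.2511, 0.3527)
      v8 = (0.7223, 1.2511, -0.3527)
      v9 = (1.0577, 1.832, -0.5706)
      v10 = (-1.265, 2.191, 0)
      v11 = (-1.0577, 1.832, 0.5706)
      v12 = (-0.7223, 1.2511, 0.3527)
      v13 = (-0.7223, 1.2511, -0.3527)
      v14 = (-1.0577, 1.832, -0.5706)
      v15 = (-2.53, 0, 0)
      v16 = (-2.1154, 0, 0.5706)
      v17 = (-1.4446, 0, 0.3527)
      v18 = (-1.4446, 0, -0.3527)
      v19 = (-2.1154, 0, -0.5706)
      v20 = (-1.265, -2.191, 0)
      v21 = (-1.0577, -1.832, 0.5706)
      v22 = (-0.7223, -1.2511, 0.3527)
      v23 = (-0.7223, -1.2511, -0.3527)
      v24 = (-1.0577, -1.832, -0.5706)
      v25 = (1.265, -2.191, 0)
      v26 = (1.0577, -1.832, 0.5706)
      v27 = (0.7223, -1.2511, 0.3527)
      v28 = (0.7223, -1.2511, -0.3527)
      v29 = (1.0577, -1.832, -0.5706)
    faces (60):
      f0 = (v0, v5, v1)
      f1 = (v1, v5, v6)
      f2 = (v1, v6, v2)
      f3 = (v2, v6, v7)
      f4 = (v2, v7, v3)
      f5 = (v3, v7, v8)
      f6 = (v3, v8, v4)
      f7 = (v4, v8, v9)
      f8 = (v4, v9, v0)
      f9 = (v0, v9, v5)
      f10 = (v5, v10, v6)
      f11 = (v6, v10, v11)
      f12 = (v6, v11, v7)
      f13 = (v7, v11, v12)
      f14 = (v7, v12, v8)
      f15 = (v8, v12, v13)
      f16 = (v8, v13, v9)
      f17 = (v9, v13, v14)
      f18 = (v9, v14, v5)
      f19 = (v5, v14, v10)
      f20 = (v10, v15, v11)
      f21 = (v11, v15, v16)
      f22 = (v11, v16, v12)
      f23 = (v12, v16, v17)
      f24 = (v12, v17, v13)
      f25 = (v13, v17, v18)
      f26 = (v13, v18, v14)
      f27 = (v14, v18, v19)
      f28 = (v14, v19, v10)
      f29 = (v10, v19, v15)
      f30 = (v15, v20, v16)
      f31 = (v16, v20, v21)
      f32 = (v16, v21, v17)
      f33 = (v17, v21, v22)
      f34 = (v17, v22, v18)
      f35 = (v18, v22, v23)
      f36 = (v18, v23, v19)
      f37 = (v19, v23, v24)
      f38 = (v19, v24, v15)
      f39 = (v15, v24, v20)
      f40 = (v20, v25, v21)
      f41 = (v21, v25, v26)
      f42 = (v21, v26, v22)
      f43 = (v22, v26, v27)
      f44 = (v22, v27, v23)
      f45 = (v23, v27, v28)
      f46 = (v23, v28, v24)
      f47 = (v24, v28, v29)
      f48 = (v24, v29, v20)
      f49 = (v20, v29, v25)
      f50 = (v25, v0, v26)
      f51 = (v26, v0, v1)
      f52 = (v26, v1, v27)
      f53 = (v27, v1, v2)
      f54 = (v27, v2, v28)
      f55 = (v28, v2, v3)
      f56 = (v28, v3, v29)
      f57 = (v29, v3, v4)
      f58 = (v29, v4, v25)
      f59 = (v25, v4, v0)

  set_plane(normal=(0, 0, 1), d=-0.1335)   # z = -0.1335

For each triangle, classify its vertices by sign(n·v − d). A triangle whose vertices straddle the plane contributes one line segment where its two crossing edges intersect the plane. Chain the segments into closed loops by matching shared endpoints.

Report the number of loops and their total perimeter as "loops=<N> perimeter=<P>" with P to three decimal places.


Straddling triangles (24 of 60):
  (v2,v7,v3) [++-] → (1.22015, 0.388774, -0.1335)–(1.4446, 0, -0.1335)  len=0.4489
  (v3,v7,v8) [-+-] → (1.22015, 0.388774, -0.1335)–(0.7223, 1.2511, -0.1335)  len=0.9957
  (v4,v9,v0) [--+] → (2.18553, 0.428623, -0.1335)–(2.433, 0, -0.1335)  len=0.4949
  (v0,v9,v5) [+-+] → (2.18553, 0.428623, -0.1335)–(1.2165, 2.10701, -0.1335)  len=1.9380
  (v7,v12,v8) [++-] → (0.273397, 1.2511, -0.1335)–(0.7223, 1.2511, -0.1335)  len=0.4489
  (v8,v12,v13) [-+-] → (0.273397, 1.2511, -0.1335)–(-0.7223, 1.2511, -0.1335)  len=0.9957
  (v9,v14,v5) [--+] → (0.721571, 2.10701, -0.1335)–(1.2165, 2.10701, -0.1335)  len=0.4949
  (v5,v14,v10) [+-+] → (0.721571, 2.10701, -0.1335)–(-1.2165, 2.10701, -0.1335)  len=1.9381
  (v12,v17,v13) [++-] → (-0.946752, 0.862326, -0.1335)–(-0.7223, 1.2511, -0.1335)  len=0.4489
  (v13,v17,v18) [-+-] → (-0.946752, 0.862326, -0.1335)–(-1.4446, 0, -0.1335)  len=0.9957
  (v14,v19,v10) [--+] → (-1.46396, 1.67838, -0.1335)–(-1.2165, 2.10701, -0.1335)  len=0.4949
  (v10,v19,v15) [+-+] → (-1.46396, 1.67838, -0.1335)–(-2.433, 0, -0.1335)  len=1.9380
  (v17,v22,v18) [++-] → (-1.22015, -0.388774, -0.1335)–(-1.4446, 0, -0.1335)  len=0.4489
  (v18,v22,v23) [-+-] → (-1.22015, -0.388774, -0.1335)–(-0.7223, -1.2511, -0.1335)  len=0.9957
  (v19,v24,v15) [--+] → (-2.18553, -0.428623, -0.1335)–(-2.433, 0, -0.1335)  len=0.4949
  (v15,v24,v20) [+-+] → (-2.18553, -0.428623, -0.1335)–(-1.2165, -2.10701, -0.1335)  len=1.9380
  (v22,v27,v23) [++-] → (-0.273397, -1.2511, -0.1335)–(-0.7223, -1.2511, -0.1335)  len=0.4489
  (v23,v27,v28) [-+-] → (-0.273397, -1.2511, -0.1335)–(0.7223, -1.2511, -0.1335)  len=0.9957
  (v24,v29,v20) [--+] → (-0.721571, -2.10701, -0.1335)–(-1.2165, -2.10701, -0.1335)  len=0.4949
  (v20,v29,v25) [+-+] → (-0.721571, -2.10701, -0.1335)–(1.2165, -2.10701, -0.1335)  len=1.9381
  (v27,v2,v28) [++-] → (0.946752, -0.862326, -0.1335)–(0.7223, -1.2511, -0.1335)  len=0.4489
  (v28,v2,v3) [-+-] → (0.946752, -0.862326, -0.1335)–(1.4446, 0, -0.1335)  len=0.9957
  (v29,v4,v25) [--+] → (1.46396, -1.67838, -0.1335)–(1.2165, -2.10701, -0.1335)  len=0.4949
  (v25,v4,v0) [+-+] → (1.46396, -1.67838, -0.1335)–(2.433, 0, -0.1335)  len=1.9380

Chained into 2 loop(s):
  loop 1: 12 segments, perimeter = 8.6677
  loop 2: 12 segments, perimeter = 14.5979
Total perimeter = 23.266

loops=2 perimeter=23.266


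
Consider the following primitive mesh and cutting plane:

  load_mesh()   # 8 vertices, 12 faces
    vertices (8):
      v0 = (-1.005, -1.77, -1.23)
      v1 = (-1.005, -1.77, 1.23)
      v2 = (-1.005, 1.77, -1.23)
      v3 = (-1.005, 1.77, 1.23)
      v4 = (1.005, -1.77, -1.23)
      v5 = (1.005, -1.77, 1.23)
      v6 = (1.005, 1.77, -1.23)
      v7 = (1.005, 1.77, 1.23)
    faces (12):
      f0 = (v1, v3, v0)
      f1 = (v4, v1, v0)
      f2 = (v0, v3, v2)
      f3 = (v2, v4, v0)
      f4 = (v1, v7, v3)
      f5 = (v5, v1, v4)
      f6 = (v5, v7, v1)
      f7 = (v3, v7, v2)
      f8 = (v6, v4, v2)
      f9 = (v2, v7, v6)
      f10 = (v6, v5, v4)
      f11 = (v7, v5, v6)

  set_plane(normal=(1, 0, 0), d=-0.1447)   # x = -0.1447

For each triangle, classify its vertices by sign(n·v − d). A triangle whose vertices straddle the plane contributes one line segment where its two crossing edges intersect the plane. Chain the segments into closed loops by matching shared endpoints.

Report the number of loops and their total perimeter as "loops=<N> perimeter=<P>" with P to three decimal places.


loops=1 perimeter=12.000

Straddling triangles (8 of 12):
  (v4,v1,v0) [+--] → (-0.1447, -1.77, 0.177096)–(-0.1447, -1.77, -1.23)  len=1.4071
  (v2,v4,v0) [-+-] → (-0.1447, 0.254845, -1.23)–(-0.1447, -1.77, -1.23)  len=2.0248
  (v1,v7,v3) [-+-] → (-0.1447, -0.254845, 1.23)–(-0.1447, 1.77, 1.23)  len=2.0248
  (v5,v1,v4) [+-+] → (-0.1447, -1.77, 1.23)–(-0.1447, -1.77, 0.177096)  len=1.0529
  (v5,v7,v1) [++-] → (-0.1447, -0.254845, 1.23)–(-0.1447, -1.77, 1.23)  len=1.5152
  (v3,v7,v2) [-+-] → (-0.1447, 1.77, 1.23)–(-0.1447, 1.77, -0.177096)  len=1.4071
  (v6,v4,v2) [++-] → (-0.1447, 0.254845, -1.23)–(-0.1447, 1.77, -1.23)  len=1.5152
  (v2,v7,v6) [-++] → (-0.1447, 1.77, -0.177096)–(-0.1447, 1.77, -1.23)  len=1.0529

Chained into 1 loop(s):
  loop 1: 8 segments, perimeter = 12.0000
Total perimeter = 12.000


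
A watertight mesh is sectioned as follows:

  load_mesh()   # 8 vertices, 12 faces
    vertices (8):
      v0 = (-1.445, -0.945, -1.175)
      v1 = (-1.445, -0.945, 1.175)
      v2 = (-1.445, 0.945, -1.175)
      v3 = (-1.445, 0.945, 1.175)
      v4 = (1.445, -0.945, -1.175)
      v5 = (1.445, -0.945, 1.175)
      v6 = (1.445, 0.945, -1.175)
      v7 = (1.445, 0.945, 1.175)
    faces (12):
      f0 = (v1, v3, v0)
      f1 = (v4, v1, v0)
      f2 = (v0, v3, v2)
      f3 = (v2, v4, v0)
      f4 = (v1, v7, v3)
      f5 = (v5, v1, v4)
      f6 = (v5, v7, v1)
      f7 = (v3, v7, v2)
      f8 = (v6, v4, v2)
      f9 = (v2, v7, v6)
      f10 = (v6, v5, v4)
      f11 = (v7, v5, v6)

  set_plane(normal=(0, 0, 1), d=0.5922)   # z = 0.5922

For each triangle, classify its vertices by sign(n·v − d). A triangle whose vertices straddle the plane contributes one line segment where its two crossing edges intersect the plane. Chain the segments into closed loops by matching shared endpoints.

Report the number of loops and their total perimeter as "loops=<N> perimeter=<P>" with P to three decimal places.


loops=1 perimeter=9.560

Straddling triangles (8 of 12):
  (v1,v3,v0) [++-] → (-1.445, 0.47628, 0.5922)–(-1.445, -0.945, 0.5922)  len=1.4213
  (v4,v1,v0) [-+-] → (-0.72828, -0.945, 0.5922)–(-1.445, -0.945, 0.5922)  len=0.7167
  (v0,v3,v2) [-+-] → (-1.445, 0.47628, 0.5922)–(-1.445, 0.945, 0.5922)  len=0.4687
  (v5,v1,v4) [++-] → (-0.72828, -0.945, 0.5922)–(1.445, -0.945, 0.5922)  len=2.1733
  (v3,v7,v2) [++-] → (0.72828, 0.945, 0.5922)–(-1.445, 0.945, 0.5922)  len=2.1733
  (v2,v7,v6) [-+-] → (0.72828, 0.945, 0.5922)–(1.445, 0.945, 0.5922)  len=0.7167
  (v6,v5,v4) [-+-] → (1.445, -0.47628, 0.5922)–(1.445, -0.945, 0.5922)  len=0.4687
  (v7,v5,v6) [++-] → (1.445, -0.47628, 0.5922)–(1.445, 0.945, 0.5922)  len=1.4213

Chained into 1 loop(s):
  loop 1: 8 segments, perimeter = 9.5600
Total perimeter = 9.560


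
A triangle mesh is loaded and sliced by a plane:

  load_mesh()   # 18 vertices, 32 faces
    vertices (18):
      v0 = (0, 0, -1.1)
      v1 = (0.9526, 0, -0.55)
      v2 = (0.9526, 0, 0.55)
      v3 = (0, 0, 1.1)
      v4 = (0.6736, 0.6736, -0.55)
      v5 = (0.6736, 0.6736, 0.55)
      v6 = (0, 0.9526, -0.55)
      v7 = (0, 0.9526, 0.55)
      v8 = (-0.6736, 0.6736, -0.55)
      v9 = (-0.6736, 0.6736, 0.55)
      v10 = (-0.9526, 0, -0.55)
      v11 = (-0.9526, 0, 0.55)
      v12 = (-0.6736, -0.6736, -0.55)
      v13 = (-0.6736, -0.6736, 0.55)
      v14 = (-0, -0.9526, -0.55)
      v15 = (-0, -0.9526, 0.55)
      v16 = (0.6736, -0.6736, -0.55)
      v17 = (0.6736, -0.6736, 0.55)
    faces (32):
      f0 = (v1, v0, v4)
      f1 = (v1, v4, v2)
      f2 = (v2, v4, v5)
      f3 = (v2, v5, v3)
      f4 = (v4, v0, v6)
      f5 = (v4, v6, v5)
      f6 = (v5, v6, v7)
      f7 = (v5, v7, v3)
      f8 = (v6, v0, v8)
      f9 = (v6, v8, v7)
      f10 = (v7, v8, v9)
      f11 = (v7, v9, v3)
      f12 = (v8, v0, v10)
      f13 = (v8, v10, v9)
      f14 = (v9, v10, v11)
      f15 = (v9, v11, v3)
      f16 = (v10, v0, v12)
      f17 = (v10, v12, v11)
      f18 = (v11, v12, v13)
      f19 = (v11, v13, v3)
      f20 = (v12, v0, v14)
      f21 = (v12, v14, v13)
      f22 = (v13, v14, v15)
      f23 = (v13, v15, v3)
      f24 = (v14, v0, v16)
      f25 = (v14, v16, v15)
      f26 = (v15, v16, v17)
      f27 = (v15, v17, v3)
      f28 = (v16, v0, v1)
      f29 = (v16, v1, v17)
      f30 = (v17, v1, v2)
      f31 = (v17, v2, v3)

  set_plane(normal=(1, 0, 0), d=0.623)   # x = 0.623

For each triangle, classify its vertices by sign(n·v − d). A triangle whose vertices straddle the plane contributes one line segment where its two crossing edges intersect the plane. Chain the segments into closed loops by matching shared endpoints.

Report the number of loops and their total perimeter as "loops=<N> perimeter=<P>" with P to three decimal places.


Straddling triangles (12 of 32):
  (v1,v0,v4) [+-+] → (0.623, 0, -0.7403)–(0.623, 0.623, -0.591315)  len=0.6406
  (v2,v5,v3) [++-] → (0.623, 0.623, 0.591315)–(0.623, 0, 0.7403)  len=0.6406
  (v4,v0,v6) [+--] → (0.623, 0.623, -0.591315)–(0.623, 0.694558, -0.55)  len=0.0826
  (v4,v6,v5) [+-+] → (0.623, 0.694558, -0.55)–(0.623, 0.694558, 0.467369)  len=1.0174
  (v5,v6,v7) [+--] → (0.623, 0.694558, 0.467369)–(0.623, 0.694558, 0.55)  len=0.0826
  (v5,v7,v3) [+--] → (0.623, 0.694558, 0.55)–(0.623, 0.623, 0.591315)  len=0.0826
  (v14,v0,v16) [--+] → (0.623, -0.623, -0.591315)–(0.623, -0.694558, -0.55)  len=0.0826
  (v14,v16,v15) [-+-] → (0.623, -0.694558, -0.55)–(0.623, -0.694558, -0.467369)  len=0.0826
  (v15,v16,v17) [-++] → (0.623, -0.694558, -0.467369)–(0.623, -0.694558, 0.55)  len=1.0174
  (v15,v17,v3) [-+-] → (0.623, -0.694558, 0.55)–(0.623, -0.623, 0.591315)  len=0.0826
  (v16,v0,v1) [+-+] → (0.623, -0.623, -0.591315)–(0.623, 0, -0.7403)  len=0.6406
  (v17,v2,v3) [++-] → (0.623, 0, 0.7403)–(0.623, -0.623, 0.591315)  len=0.6406

Chained into 1 loop(s):
  loop 1: 12 segments, perimeter = 5.0928
Total perimeter = 5.093

loops=1 perimeter=5.093


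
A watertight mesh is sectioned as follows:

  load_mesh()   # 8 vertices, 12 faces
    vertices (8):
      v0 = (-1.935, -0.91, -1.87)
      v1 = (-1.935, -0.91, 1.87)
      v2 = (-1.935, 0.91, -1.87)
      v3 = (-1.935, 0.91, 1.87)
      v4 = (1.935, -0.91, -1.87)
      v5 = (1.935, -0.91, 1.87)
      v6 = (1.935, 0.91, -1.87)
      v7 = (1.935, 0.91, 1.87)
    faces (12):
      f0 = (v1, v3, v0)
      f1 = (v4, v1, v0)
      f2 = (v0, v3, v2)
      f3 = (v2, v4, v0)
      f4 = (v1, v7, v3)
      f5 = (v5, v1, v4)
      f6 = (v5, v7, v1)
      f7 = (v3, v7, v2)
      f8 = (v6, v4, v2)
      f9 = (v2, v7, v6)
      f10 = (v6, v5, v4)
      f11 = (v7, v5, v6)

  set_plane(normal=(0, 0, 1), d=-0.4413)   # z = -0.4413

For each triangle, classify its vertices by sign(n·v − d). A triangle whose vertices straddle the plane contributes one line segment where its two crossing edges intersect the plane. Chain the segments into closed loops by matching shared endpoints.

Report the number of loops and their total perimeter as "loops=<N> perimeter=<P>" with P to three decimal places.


Straddling triangles (8 of 12):
  (v1,v3,v0) [++-] → (-1.935, -0.21475, -0.4413)–(-1.935, -0.91, -0.4413)  len=0.6952
  (v4,v1,v0) [-+-] → (0.456639, -0.91, -0.4413)–(-1.935, -0.91, -0.4413)  len=2.3916
  (v0,v3,v2) [-+-] → (-1.935, -0.21475, -0.4413)–(-1.935, 0.91, -0.4413)  len=1.1248
  (v5,v1,v4) [++-] → (0.456639, -0.91, -0.4413)–(1.935, -0.91, -0.4413)  len=1.4784
  (v3,v7,v2) [++-] → (-0.456639, 0.91, -0.4413)–(-1.935, 0.91, -0.4413)  len=1.4784
  (v2,v7,v6) [-+-] → (-0.456639, 0.91, -0.4413)–(1.935, 0.91, -0.4413)  len=2.3916
  (v6,v5,v4) [-+-] → (1.935, 0.21475, -0.4413)–(1.935, -0.91, -0.4413)  len=1.1248
  (v7,v5,v6) [++-] → (1.935, 0.21475, -0.4413)–(1.935, 0.91, -0.4413)  len=0.6952

Chained into 1 loop(s):
  loop 1: 8 segments, perimeter = 11.3800
Total perimeter = 11.380

loops=1 perimeter=11.380


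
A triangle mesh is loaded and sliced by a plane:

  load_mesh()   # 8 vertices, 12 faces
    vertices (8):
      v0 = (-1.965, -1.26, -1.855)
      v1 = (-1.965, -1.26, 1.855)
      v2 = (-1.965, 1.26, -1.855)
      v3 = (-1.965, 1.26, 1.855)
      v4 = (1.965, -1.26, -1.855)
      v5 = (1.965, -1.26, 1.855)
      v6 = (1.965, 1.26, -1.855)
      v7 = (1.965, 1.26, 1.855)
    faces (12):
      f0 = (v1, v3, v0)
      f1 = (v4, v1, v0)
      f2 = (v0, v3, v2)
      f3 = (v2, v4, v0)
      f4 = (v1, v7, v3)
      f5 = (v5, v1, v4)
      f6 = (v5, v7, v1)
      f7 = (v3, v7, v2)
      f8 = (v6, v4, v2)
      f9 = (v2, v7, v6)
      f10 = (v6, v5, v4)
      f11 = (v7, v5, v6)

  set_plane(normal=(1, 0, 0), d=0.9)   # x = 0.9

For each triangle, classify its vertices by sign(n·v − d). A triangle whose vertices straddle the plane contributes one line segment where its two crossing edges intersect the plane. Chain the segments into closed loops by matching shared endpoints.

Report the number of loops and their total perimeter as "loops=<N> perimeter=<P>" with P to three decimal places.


loops=1 perimeter=12.460

Straddling triangles (8 of 12):
  (v4,v1,v0) [+--] → (0.9, -1.26, -0.849618)–(0.9, -1.26, -1.855)  len=1.0054
  (v2,v4,v0) [-+-] → (0.9, -0.577099, -1.855)–(0.9, -1.26, -1.855)  len=0.6829
  (v1,v7,v3) [-+-] → (0.9, 0.577099, 1.855)–(0.9, 1.26, 1.855)  len=0.6829
  (v5,v1,v4) [+-+] → (0.9, -1.26, 1.855)–(0.9, -1.26, -0.849618)  len=2.7046
  (v5,v7,v1) [++-] → (0.9, 0.577099, 1.855)–(0.9, -1.26, 1.855)  len=1.8371
  (v3,v7,v2) [-+-] → (0.9, 1.26, 1.855)–(0.9, 1.26, 0.849618)  len=1.0054
  (v6,v4,v2) [++-] → (0.9, -0.577099, -1.855)–(0.9, 1.26, -1.855)  len=1.8371
  (v2,v7,v6) [-++] → (0.9, 1.26, 0.849618)–(0.9, 1.26, -1.855)  len=2.7046

Chained into 1 loop(s):
  loop 1: 8 segments, perimeter = 12.4600
Total perimeter = 12.460


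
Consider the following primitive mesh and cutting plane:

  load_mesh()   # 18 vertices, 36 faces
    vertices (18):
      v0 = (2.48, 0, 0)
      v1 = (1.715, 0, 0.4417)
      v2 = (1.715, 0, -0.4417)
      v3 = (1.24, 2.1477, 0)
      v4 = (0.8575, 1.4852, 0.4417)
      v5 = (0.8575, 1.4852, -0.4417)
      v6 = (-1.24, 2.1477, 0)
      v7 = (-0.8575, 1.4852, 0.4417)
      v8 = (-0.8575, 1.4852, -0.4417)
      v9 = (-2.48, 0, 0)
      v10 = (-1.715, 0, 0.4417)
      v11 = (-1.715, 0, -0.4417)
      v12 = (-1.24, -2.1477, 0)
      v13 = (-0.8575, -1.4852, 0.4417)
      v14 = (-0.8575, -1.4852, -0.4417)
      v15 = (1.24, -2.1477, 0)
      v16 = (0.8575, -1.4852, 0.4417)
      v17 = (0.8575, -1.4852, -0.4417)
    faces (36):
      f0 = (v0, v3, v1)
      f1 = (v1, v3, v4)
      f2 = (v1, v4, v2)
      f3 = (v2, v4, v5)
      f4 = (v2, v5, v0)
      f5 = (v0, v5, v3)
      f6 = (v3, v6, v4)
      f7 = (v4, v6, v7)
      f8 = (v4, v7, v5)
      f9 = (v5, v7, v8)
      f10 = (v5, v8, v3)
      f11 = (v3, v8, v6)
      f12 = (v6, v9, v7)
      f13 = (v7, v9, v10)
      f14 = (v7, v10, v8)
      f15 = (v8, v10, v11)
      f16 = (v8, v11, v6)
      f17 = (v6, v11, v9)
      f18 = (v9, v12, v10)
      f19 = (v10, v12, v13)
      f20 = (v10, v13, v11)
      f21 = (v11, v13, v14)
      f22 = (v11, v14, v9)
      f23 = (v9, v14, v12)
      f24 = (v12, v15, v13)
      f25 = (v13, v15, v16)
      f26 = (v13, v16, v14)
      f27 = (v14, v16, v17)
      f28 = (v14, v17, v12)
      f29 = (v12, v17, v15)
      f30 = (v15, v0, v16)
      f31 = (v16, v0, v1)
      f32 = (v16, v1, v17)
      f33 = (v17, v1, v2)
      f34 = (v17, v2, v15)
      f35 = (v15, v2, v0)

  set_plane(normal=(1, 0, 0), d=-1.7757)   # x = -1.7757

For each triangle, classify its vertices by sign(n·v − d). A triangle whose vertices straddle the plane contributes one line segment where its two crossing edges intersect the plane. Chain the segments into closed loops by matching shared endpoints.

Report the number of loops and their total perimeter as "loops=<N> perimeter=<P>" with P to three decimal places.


Straddling triangles (6 of 36):
  (v6,v9,v7) [+-+] → (-1.7757, 1.21986, 0)–(-1.7757, 0.6447, 0.191735)  len=0.6063
  (v7,v9,v10) [+-+] → (-1.7757, 0.6447, 0.191735)–(-1.7757, 0, 0.406653)  len=0.6796
  (v6,v11,v9) [++-] → (-1.7757, 0, -0.406653)–(-1.7757, 1.21986, 0)  len=1.2859
  (v9,v12,v10) [-++] → (-1.7757, -1.21986, 0)–(-1.7757, 0, 0.406653)  len=1.2859
  (v11,v14,v9) [++-] → (-1.7757, -0.6447, -0.191735)–(-1.7757, 0, -0.406653)  len=0.6796
  (v9,v14,v12) [-++] → (-1.7757, -0.6447, -0.191735)–(-1.7757, -1.21986, 0)  len=0.6063

Chained into 1 loop(s):
  loop 1: 6 segments, perimeter = 5.1434
Total perimeter = 5.143

loops=1 perimeter=5.143


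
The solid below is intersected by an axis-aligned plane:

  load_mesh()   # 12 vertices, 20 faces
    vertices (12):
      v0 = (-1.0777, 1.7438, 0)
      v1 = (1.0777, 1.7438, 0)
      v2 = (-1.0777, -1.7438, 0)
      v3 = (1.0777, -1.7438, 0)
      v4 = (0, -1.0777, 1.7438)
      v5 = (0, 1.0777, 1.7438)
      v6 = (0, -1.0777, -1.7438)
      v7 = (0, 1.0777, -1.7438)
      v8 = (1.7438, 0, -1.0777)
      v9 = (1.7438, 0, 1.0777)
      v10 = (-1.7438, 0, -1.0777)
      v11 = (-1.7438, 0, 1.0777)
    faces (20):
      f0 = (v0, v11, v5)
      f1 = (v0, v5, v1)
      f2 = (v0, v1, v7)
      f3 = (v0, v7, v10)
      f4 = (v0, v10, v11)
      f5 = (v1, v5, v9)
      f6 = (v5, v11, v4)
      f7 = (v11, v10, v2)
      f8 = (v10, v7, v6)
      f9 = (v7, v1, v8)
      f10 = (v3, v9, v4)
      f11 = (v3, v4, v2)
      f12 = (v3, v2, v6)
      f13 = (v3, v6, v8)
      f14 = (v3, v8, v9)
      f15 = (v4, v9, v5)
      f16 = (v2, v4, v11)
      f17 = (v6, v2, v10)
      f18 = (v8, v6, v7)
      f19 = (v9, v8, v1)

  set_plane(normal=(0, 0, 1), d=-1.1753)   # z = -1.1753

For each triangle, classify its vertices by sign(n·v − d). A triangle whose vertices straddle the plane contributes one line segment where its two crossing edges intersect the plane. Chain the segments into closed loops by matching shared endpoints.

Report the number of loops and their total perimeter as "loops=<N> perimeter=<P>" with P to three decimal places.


Straddling triangles (8 of 20):
  (v0,v1,v7) [++-] → (0.351343, 1.29486, -1.1753)–(-0.351343, 1.29486, -1.1753)  len=0.7027
  (v0,v7,v10) [+-+] → (-0.351343, 1.29486, -1.1753)–(-1.48829, 0.15791, -1.1753)  len=1.6079
  (v10,v7,v6) [+--] → (-1.48829, 0.15791, -1.1753)–(-1.48829, -0.15791, -1.1753)  len=0.3158
  (v7,v1,v8) [-++] → (0.351343, 1.29486, -1.1753)–(1.48829, 0.15791, -1.1753)  len=1.6079
  (v3,v2,v6) [++-] → (-0.351343, -1.29486, -1.1753)–(0.351343, -1.29486, -1.1753)  len=0.7027
  (v3,v6,v8) [+-+] → (0.351343, -1.29486, -1.1753)–(1.48829, -0.15791, -1.1753)  len=1.6079
  (v6,v2,v10) [-++] → (-0.351343, -1.29486, -1.1753)–(-1.48829, -0.15791, -1.1753)  len=1.6079
  (v8,v6,v7) [+--] → (1.48829, -0.15791, -1.1753)–(1.48829, 0.15791, -1.1753)  len=0.3158

Chained into 1 loop(s):
  loop 1: 8 segments, perimeter = 8.4686
Total perimeter = 8.469

loops=1 perimeter=8.469


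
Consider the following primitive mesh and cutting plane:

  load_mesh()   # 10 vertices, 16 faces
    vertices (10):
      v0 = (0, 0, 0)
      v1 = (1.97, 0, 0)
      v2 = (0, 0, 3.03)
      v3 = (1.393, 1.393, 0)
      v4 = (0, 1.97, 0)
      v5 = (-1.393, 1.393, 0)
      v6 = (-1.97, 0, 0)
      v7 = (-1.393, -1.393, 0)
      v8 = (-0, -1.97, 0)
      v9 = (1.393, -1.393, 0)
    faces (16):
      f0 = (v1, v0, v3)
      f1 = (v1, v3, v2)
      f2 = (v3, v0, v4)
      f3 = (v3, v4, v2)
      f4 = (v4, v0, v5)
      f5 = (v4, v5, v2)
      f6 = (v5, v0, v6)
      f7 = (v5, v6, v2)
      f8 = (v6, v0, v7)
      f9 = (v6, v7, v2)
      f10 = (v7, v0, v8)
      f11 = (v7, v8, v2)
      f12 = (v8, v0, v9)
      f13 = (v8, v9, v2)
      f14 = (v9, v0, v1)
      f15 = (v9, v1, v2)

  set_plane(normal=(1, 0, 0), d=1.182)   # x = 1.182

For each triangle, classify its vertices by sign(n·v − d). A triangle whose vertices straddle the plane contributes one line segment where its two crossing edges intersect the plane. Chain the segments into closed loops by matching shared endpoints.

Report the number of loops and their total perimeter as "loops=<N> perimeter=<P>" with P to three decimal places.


loops=1 perimeter=6.859

Straddling triangles (8 of 16):
  (v1,v0,v3) [+-+] → (1.182, 0, 0)–(1.182, 1.182, 0)  len=1.1820
  (v1,v3,v2) [++-] → (1.182, 1.182, 0.458959)–(1.182, 0, 1.212)  len=1.4015
  (v3,v0,v4) [+--] → (1.182, 1.182, 0)–(1.182, 1.4804, 0)  len=0.2984
  (v3,v4,v2) [+--] → (1.182, 1.4804, 0)–(1.182, 1.182, 0.458959)  len=0.5474
  (v8,v0,v9) [--+] → (1.182, -1.182, 0)–(1.182, -1.4804, 0)  len=0.2984
  (v8,v9,v2) [-+-] → (1.182, -1.4804, 0)–(1.182, -1.182, 0.458959)  len=0.5474
  (v9,v0,v1) [+-+] → (1.182, -1.182, 0)–(1.182, 0, 0)  len=1.1820
  (v9,v1,v2) [++-] → (1.182, 0, 1.212)–(1.182, -1.182, 0.458959)  len=1.4015

Chained into 1 loop(s):
  loop 1: 8 segments, perimeter = 6.8587
Total perimeter = 6.859


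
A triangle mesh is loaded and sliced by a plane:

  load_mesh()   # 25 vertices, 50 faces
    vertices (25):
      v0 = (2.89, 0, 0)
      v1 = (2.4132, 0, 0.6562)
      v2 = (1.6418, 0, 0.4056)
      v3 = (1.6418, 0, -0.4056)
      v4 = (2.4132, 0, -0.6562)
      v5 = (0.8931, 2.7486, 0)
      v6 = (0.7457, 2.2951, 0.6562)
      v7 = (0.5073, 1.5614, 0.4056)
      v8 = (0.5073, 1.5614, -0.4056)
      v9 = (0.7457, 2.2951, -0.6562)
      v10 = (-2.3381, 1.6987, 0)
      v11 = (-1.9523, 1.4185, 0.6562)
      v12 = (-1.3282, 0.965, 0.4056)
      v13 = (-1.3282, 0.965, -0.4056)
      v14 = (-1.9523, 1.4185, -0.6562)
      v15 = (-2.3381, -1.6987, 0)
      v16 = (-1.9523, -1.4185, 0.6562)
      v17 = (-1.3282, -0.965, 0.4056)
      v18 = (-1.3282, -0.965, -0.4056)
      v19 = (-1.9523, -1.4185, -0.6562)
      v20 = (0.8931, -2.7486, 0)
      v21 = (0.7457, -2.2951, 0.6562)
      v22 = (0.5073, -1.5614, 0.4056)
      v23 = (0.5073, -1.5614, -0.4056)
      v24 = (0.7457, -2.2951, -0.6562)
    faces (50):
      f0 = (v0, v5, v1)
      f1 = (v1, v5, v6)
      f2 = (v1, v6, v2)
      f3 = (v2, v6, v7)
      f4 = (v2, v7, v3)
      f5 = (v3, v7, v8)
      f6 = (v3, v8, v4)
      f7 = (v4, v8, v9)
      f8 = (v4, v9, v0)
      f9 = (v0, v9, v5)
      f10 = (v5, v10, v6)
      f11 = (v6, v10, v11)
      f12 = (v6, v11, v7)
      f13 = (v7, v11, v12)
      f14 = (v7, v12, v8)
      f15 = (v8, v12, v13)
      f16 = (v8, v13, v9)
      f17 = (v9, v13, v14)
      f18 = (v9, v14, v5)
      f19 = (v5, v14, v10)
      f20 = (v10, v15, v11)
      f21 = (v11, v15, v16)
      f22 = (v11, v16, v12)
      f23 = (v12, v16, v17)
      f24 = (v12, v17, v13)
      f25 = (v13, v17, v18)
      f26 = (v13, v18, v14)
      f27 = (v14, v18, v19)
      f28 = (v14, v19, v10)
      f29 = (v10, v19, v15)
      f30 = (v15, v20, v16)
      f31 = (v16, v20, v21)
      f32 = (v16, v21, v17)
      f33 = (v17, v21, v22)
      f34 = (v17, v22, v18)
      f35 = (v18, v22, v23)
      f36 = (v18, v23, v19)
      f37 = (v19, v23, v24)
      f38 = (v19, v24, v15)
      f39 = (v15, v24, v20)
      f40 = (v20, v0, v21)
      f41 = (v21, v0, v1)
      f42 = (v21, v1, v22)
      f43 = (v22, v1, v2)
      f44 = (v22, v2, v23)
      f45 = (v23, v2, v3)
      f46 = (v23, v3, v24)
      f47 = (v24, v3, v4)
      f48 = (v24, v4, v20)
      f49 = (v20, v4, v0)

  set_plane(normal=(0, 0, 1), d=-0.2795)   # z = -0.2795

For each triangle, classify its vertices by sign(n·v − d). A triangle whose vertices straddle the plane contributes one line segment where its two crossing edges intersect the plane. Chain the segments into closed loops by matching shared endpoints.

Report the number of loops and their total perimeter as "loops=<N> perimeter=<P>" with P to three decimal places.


Straddling triangles (20 of 50):
  (v2,v7,v3) [++-] → (1.46544, 0.242718, -0.2795)–(1.6418, 0, -0.2795)  len=0.3000
  (v3,v7,v8) [-+-] → (1.46544, 0.242718, -0.2795)–(0.5073, 1.5614, -0.2795)  len=1.6300
  (v4,v9,v0) [--+] → (1.97666, 0.977569, -0.2795)–(2.68691, 0, -0.2795)  len=1.2083
  (v0,v9,v5) [+-+] → (1.97666, 0.977569, -0.2795)–(0.830317, 2.55544, -0.2795)  len=1.9503
  (v7,v12,v8) [++-] → (0.221974, 1.46869, -0.2795)–(0.5073, 1.5614, -0.2795)  len=0.3000
  (v8,v12,v13) [-+-] → (0.221974, 1.46869, -0.2795)–(-1.3282, 0.965, -0.2795)  len=1.6300
  (v9,v14,v5) [--+] → (-0.318862, 2.18206, -0.2795)–(0.830317, 2.55544, -0.2795)  len=1.2083
  (v5,v14,v10) [+-+] → (-0.318862, 2.18206, -0.2795)–(-2.17377, 1.57935, -0.2795)  len=1.9504
  (v12,v17,v13) [++-] → (-1.3282, 0.664984, -0.2795)–(-1.3282, 0.965, -0.2795)  len=0.3000
  (v13,v17,v18) [-+-] → (-1.3282, 0.664984, -0.2795)–(-1.3282, -0.965, -0.2795)  len=1.6300
  (v14,v19,v10) [--+] → (-2.17377, 0.370969, -0.2795)–(-2.17377, 1.57935, -0.2795)  len=1.2084
  (v10,v19,v15) [+-+] → (-2.17377, 0.370969, -0.2795)–(-2.17377, -1.57935, -0.2795)  len=1.9503
  (v17,v22,v18) [++-] → (-1.04287, -1.05771, -0.2795)–(-1.3282, -0.965, -0.2795)  len=0.3000
  (v18,v22,v23) [-+-] → (-1.04287, -1.05771, -0.2795)–(0.5073, -1.5614, -0.2795)  len=1.6300
  (v19,v24,v15) [--+] → (-1.02459, -1.95273, -0.2795)–(-2.17377, -1.57935, -0.2795)  len=1.2083
  (v15,v24,v20) [+-+] → (-1.02459, -1.95273, -0.2795)–(0.830317, -2.55544, -0.2795)  len=1.9504
  (v22,v2,v23) [++-] → (0.683657, -1.31868, -0.2795)–(0.5073, -1.5614, -0.2795)  len=0.3000
  (v23,v2,v3) [-+-] → (0.683657, -1.31868, -0.2795)–(1.6418, 0, -0.2795)  len=1.6300
  (v24,v4,v20) [--+] → (1.54057, -1.57787, -0.2795)–(0.830317, -2.55544, -0.2795)  len=1.2083
  (v20,v4,v0) [+-+] → (1.54057, -1.57787, -0.2795)–(2.68691, 0, -0.2795)  len=1.9503

Chained into 2 loop(s):
  loop 1: 10 segments, perimeter = 9.6500
  loop 2: 10 segments, perimeter = 15.7934
Total perimeter = 25.443

loops=2 perimeter=25.443


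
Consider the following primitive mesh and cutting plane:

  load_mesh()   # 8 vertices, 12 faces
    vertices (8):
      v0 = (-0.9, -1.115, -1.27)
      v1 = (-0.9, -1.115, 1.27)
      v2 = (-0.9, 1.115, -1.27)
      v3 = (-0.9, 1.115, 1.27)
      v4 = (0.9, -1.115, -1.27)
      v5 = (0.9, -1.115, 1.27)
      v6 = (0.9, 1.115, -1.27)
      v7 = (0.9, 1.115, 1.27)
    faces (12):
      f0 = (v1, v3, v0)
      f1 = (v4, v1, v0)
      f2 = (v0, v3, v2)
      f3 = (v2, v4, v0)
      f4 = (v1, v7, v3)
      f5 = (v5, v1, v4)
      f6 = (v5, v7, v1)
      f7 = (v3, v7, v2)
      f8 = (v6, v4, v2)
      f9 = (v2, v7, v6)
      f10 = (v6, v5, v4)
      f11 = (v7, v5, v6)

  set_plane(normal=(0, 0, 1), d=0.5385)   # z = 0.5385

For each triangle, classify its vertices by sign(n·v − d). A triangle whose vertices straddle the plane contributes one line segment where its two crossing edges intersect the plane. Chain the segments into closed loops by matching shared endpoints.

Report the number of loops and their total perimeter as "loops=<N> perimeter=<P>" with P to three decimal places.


Straddling triangles (8 of 12):
  (v1,v3,v0) [++-] → (-0.9, 0.472778, 0.5385)–(-0.9, -1.115, 0.5385)  len=1.5878
  (v4,v1,v0) [-+-] → (-0.381614, -1.115, 0.5385)–(-0.9, -1.115, 0.5385)  len=0.5184
  (v0,v3,v2) [-+-] → (-0.9, 0.472778, 0.5385)–(-0.9, 1.115, 0.5385)  len=0.6422
  (v5,v1,v4) [++-] → (-0.381614, -1.115, 0.5385)–(0.9, -1.115, 0.5385)  len=1.2816
  (v3,v7,v2) [++-] → (0.381614, 1.115, 0.5385)–(-0.9, 1.115, 0.5385)  len=1.2816
  (v2,v7,v6) [-+-] → (0.381614, 1.115, 0.5385)–(0.9, 1.115, 0.5385)  len=0.5184
  (v6,v5,v4) [-+-] → (0.9, -0.472778, 0.5385)–(0.9, -1.115, 0.5385)  len=0.6422
  (v7,v5,v6) [++-] → (0.9, -0.472778, 0.5385)–(0.9, 1.115, 0.5385)  len=1.5878

Chained into 1 loop(s):
  loop 1: 8 segments, perimeter = 8.0600
Total perimeter = 8.060

loops=1 perimeter=8.060


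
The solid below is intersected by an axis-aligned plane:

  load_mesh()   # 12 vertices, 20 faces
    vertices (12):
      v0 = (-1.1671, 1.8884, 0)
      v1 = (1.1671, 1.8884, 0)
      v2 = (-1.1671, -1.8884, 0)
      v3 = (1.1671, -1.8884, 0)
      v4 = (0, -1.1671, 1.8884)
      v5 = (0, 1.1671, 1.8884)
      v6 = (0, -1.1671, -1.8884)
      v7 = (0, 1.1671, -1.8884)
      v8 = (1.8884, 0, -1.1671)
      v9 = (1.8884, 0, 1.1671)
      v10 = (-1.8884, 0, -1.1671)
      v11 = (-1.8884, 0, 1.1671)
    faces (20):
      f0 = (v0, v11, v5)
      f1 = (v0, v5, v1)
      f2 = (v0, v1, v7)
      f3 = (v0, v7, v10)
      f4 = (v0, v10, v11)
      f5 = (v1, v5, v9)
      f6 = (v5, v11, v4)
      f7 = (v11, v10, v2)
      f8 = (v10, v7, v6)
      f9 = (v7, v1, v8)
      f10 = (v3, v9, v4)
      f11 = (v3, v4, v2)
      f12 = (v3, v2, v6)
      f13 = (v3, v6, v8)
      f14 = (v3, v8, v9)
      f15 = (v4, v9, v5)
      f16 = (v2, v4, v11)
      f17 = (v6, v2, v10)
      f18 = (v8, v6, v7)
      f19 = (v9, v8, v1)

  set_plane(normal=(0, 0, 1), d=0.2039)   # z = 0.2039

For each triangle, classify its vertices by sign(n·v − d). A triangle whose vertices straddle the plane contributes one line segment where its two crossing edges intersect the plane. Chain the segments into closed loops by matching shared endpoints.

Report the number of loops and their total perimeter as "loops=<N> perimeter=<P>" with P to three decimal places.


Straddling triangles (10 of 20):
  (v0,v11,v5) [-++] → (-1.29312, 1.55848, 0.2039)–(-1.04108, 1.81052, 0.2039)  len=0.3564
  (v0,v5,v1) [-+-] → (-1.04108, 1.81052, 0.2039)–(1.04108, 1.81052, 0.2039)  len=2.0822
  (v0,v10,v11) [--+] → (-1.8884, 0, 0.2039)–(-1.29312, 1.55848, 0.2039)  len=1.6683
  (v1,v5,v9) [-++] → (1.04108, 1.81052, 0.2039)–(1.29312, 1.55848, 0.2039)  len=0.3564
  (v11,v10,v2) [+--] → (-1.8884, 0, 0.2039)–(-1.29312, -1.55848, 0.2039)  len=1.6683
  (v3,v9,v4) [-++] → (1.29312, -1.55848, 0.2039)–(1.04108, -1.81052, 0.2039)  len=0.3564
  (v3,v4,v2) [-+-] → (1.04108, -1.81052, 0.2039)–(-1.04108, -1.81052, 0.2039)  len=2.0822
  (v3,v8,v9) [--+] → (1.8884, 0, 0.2039)–(1.29312, -1.55848, 0.2039)  len=1.6683
  (v2,v4,v11) [-++] → (-1.04108, -1.81052, 0.2039)–(-1.29312, -1.55848, 0.2039)  len=0.3564
  (v9,v8,v1) [+--] → (1.8884, 0, 0.2039)–(1.29312, 1.55848, 0.2039)  len=1.6683

Chained into 1 loop(s):
  loop 1: 10 segments, perimeter = 12.2633
Total perimeter = 12.263

loops=1 perimeter=12.263


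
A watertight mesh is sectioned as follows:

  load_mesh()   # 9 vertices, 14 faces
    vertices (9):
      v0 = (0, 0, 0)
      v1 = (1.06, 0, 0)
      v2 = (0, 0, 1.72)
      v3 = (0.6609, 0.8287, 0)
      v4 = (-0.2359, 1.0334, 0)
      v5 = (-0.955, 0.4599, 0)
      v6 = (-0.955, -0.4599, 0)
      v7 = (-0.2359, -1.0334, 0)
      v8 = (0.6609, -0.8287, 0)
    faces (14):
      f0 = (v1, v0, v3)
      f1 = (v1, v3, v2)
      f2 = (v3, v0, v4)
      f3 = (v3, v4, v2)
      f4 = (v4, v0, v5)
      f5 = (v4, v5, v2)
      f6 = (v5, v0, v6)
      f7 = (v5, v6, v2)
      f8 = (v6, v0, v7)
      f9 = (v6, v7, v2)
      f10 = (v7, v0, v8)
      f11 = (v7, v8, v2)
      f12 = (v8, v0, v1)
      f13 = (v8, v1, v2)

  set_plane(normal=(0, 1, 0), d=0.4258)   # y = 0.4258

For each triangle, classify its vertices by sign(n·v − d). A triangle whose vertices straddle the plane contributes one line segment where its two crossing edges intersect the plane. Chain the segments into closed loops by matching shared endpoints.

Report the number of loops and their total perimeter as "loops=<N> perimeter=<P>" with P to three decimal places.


Straddling triangles (8 of 14):
  (v1,v0,v3) [--+] → (0.339582, 0.4258, 0)–(0.854936, 0.4258, 0)  len=0.5154
  (v1,v3,v2) [-+-] → (0.854936, 0.4258, 0)–(0.339582, 0.4258, 0.836235)  len=0.9823
  (v3,v0,v4) [+-+] → (0.339582, 0.4258, 0)–(-0.0971997, 0.4258, 0)  len=0.4368
  (v3,v4,v2) [++-] → (-0.0971997, 0.4258, 1.01129)–(0.339582, 0.4258, 0.836235)  len=0.4706
  (v4,v0,v5) [+-+] → (-0.0971997, 0.4258, 0)–(-0.88419, 0.4258, 0)  len=0.7870
  (v4,v5,v2) [++-] → (-0.88419, 0.4258, 0.127532)–(-0.0971997, 0.4258, 1.01129)  len=1.1834
  (v5,v0,v6) [+--] → (-0.88419, 0.4258, 0)–(-0.955, 0.4258, 0)  len=0.0708
  (v5,v6,v2) [+--] → (-0.955, 0.4258, 0)–(-0.88419, 0.4258, 0.127532)  len=0.1459

Chained into 1 loop(s):
  loop 1: 8 segments, perimeter = 4.5920
Total perimeter = 4.592

loops=1 perimeter=4.592


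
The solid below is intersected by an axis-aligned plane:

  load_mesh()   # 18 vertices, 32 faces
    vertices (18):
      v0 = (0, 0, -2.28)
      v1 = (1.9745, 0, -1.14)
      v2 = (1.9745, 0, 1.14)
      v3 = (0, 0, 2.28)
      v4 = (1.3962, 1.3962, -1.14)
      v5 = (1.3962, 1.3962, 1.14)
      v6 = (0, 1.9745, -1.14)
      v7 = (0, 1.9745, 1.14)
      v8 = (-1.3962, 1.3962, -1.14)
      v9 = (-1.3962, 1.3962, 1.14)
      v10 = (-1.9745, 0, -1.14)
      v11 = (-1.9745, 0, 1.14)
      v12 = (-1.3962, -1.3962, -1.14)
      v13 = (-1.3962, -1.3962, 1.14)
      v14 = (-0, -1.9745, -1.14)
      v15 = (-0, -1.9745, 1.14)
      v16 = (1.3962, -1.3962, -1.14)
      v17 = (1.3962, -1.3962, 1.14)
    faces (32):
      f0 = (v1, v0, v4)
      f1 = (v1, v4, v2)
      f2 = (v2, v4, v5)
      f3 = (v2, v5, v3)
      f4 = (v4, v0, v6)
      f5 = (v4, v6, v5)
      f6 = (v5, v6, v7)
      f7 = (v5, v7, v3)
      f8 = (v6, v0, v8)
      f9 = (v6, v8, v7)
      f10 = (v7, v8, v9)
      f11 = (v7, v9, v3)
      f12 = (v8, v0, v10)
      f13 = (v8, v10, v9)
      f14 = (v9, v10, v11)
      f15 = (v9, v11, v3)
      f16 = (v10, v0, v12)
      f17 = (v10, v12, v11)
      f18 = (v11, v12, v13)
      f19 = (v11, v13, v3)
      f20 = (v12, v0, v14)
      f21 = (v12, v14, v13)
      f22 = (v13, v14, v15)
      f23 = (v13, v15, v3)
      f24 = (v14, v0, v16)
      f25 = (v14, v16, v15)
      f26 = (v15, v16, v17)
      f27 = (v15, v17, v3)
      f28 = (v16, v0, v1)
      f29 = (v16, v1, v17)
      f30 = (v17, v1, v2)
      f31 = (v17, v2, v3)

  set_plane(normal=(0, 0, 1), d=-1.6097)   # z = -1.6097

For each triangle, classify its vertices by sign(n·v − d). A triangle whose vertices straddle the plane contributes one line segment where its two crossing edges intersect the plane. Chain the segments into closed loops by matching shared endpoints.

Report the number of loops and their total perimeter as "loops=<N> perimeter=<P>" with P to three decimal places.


loops=1 perimeter=7.109

Straddling triangles (8 of 32):
  (v1,v0,v4) [+-+] → (1.16097, 0, -1.6097)–(0.820941, 0.820941, -1.6097)  len=0.8886
  (v4,v0,v6) [+-+] → (0.820941, 0.820941, -1.6097)–(0, 1.16097, -1.6097)  len=0.8886
  (v6,v0,v8) [+-+] → (0, 1.16097, -1.6097)–(-0.820941, 0.820941, -1.6097)  len=0.8886
  (v8,v0,v10) [+-+] → (-0.820941, 0.820941, -1.6097)–(-1.16097, 0, -1.6097)  len=0.8886
  (v10,v0,v12) [+-+] → (-1.16097, 0, -1.6097)–(-0.820941, -0.820941, -1.6097)  len=0.8886
  (v12,v0,v14) [+-+] → (-0.820941, -0.820941, -1.6097)–(0, -1.16097, -1.6097)  len=0.8886
  (v14,v0,v16) [+-+] → (0, -1.16097, -1.6097)–(0.820941, -0.820941, -1.6097)  len=0.8886
  (v16,v0,v1) [+-+] → (0.820941, -0.820941, -1.6097)–(1.16097, 0, -1.6097)  len=0.8886

Chained into 1 loop(s):
  loop 1: 8 segments, perimeter = 7.1086
Total perimeter = 7.109


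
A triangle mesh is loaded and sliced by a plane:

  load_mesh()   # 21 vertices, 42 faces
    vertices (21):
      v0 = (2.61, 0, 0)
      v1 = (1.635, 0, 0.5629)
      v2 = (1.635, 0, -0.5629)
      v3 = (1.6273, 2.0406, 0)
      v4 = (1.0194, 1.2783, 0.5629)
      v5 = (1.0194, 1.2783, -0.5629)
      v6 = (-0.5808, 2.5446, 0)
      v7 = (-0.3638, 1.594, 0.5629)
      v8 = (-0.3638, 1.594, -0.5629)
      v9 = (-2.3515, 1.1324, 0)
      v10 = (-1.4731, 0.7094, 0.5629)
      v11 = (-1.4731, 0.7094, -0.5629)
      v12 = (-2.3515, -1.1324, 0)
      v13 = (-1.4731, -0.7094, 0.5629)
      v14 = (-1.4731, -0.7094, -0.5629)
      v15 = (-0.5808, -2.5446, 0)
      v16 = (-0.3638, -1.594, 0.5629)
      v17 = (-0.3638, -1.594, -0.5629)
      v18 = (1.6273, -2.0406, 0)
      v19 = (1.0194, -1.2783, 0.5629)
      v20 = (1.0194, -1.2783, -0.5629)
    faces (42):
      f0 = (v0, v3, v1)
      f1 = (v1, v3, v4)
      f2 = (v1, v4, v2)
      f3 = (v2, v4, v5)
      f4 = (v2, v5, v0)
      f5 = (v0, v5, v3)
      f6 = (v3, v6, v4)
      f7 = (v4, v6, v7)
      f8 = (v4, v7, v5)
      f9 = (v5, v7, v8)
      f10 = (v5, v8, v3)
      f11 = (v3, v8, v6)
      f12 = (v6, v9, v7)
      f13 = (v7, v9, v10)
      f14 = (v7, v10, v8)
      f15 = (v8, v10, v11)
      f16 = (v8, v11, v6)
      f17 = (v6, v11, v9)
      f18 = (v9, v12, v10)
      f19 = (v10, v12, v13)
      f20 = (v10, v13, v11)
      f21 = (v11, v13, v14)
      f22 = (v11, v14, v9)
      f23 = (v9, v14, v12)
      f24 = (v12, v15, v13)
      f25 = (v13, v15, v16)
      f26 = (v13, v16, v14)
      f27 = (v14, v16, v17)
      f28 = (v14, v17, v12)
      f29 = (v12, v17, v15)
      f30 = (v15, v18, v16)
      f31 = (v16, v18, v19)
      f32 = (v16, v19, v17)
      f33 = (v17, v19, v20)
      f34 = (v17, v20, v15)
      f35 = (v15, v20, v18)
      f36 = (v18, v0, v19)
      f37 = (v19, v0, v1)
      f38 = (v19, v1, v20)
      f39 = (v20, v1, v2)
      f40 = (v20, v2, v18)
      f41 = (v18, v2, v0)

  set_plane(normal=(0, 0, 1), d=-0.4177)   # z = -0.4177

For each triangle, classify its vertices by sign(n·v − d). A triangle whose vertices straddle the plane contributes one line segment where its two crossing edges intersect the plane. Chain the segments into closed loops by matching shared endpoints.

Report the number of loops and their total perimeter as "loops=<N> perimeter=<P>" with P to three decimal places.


Straddling triangles (28 of 42):
  (v1,v4,v2) [++-] → (1.5556, 0.164869, -0.4177)–(1.635, 0, -0.4177)  len=0.1830
  (v2,v4,v5) [-+-] → (1.5556, 0.164869, -0.4177)–(1.0194, 1.2783, -0.4177)  len=1.2358
  (v2,v5,v0) [--+] → (1.4297, 0.948563, -0.4177)–(1.8865, 0, -0.4177)  len=1.0528
  (v0,v5,v3) [+-+] → (1.4297, 0.948563, -0.4177)–(1.17621, 1.47494, -0.4177)  len=0.5842
  (v4,v7,v5) [++-] → (0.841002, 1.31902, -0.4177)–(1.0194, 1.2783, -0.4177)  len=0.1830
  (v5,v7,v8) [-+-] → (0.841002, 1.31902, -0.4177)–(-0.3638, 1.594, -0.4177)  len=1.2358
  (v5,v8,v3) [--+] → (0.149804, 1.7092, -0.4177)–(1.17621, 1.47494, -0.4177)  len=1.0528
  (v3,v8,v6) [+-+] → (0.149804, 1.7092, -0.4177)–(-0.419775, 1.83921, -0.4177)  len=0.5842
  (v7,v10,v8) [++-] → (-0.506872, 1.47991, -0.4177)–(-0.3638, 1.594, -0.4177)  len=0.1830
  (v8,v10,v11) [-+-] → (-0.506872, 1.47991, -0.4177)–(-1.4731, 0.7094, -0.4177)  len=1.2358
  (v8,v11,v6) [--+] → (-1.24293, 1.18279, -0.4177)–(-0.419775, 1.83921, -0.4177)  len=1.0528
  (v6,v11,v9) [+-+] → (-1.24293, 1.18279, -0.4177)–(-1.69968, 0.818513, -0.4177)  len=0.5842
  (v10,v13,v11) [++-] → (-1.4731, 0.52641, -0.4177)–(-1.4731, 0.7094, -0.4177)  len=0.1830
  (v11,v13,v14) [-+-] → (-1.4731, 0.52641, -0.4177)–(-1.4731, -0.7094, -0.4177)  len=1.2358
  (v11,v14,v9) [--+] → (-1.69968, -0.234308, -0.4177)–(-1.69968, 0.818513, -0.4177)  len=1.0528
  (v9,v14,v12) [+-+] → (-1.69968, -0.234308, -0.4177)–(-1.69968, -0.818513, -0.4177)  len=0.5842
  (v13,v16,v14) [++-] → (-1.33003, -0.823491, -0.4177)–(-1.4731, -0.7094, -0.4177)  len=0.1830
  (v14,v16,v17) [-+-] → (-1.33003, -0.823491, -0.4177)–(-0.3638, -1.594, -0.4177)  len=1.2358
  (v14,v17,v12) [--+] → (-0.876527, -1.47493, -0.4177)–(-1.69968, -0.818513, -0.4177)  len=1.0528
  (v12,v17,v15) [+-+] → (-0.876527, -1.47493, -0.4177)–(-0.419775, -1.83921, -0.4177)  len=0.5842
  (v16,v19,v17) [++-] → (-0.185402, -1.55328, -0.4177)–(-0.3638, -1.594, -0.4177)  len=0.1830
  (v17,v19,v20) [-+-] → (-0.185402, -1.55328, -0.4177)–(1.0194, -1.2783, -0.4177)  len=1.2358
  (v17,v20,v15) [--+] → (0.606629, -1.60494, -0.4177)–(-0.419775, -1.83921, -0.4177)  len=1.0528
  (v15,v20,v18) [+-+] → (0.606629, -1.60494, -0.4177)–(1.17621, -1.47494, -0.4177)  len=0.5842
  (v19,v1,v20) [++-] → (1.0988, -1.11343, -0.4177)–(1.0194, -1.2783, -0.4177)  len=0.1830
  (v20,v1,v2) [-+-] → (1.0988, -1.11343, -0.4177)–(1.635, 0, -0.4177)  len=1.2358
  (v20,v2,v18) [--+] → (1.63301, -0.526373, -0.4177)–(1.17621, -1.47494, -0.4177)  len=1.0528
  (v18,v2,v0) [+-+] → (1.63301, -0.526373, -0.4177)–(1.8865, 0, -0.4177)  len=0.5842

Chained into 2 loop(s):
  loop 1: 14 segments, perimeter = 9.9316
  loop 2: 14 segments, perimeter = 11.4593
Total perimeter = 21.391

loops=2 perimeter=21.391
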